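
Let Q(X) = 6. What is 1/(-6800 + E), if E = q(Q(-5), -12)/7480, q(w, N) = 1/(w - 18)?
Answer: -89760/610368001 ≈ -0.00014706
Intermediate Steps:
q(w, N) = 1/(-18 + w)
E = -1/89760 (E = 1/((-18 + 6)*7480) = (1/7480)/(-12) = -1/12*1/7480 = -1/89760 ≈ -1.1141e-5)
1/(-6800 + E) = 1/(-6800 - 1/89760) = 1/(-610368001/89760) = -89760/610368001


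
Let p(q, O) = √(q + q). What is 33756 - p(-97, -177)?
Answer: 33756 - I*√194 ≈ 33756.0 - 13.928*I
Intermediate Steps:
p(q, O) = √2*√q (p(q, O) = √(2*q) = √2*√q)
33756 - p(-97, -177) = 33756 - √2*√(-97) = 33756 - √2*I*√97 = 33756 - I*√194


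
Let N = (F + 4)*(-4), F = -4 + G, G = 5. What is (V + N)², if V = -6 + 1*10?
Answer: 256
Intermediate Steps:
F = 1 (F = -4 + 5 = 1)
V = 4 (V = -6 + 10 = 4)
N = -20 (N = (1 + 4)*(-4) = 5*(-4) = -20)
(V + N)² = (4 - 20)² = (-16)² = 256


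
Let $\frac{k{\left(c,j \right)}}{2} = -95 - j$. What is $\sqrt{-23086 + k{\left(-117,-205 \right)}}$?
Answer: $i \sqrt{22866} \approx 151.22 i$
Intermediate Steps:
$k{\left(c,j \right)} = -190 - 2 j$ ($k{\left(c,j \right)} = 2 \left(-95 - j\right) = -190 - 2 j$)
$\sqrt{-23086 + k{\left(-117,-205 \right)}} = \sqrt{-23086 - -220} = \sqrt{-23086 + \left(-190 + 410\right)} = \sqrt{-23086 + 220} = \sqrt{-22866} = i \sqrt{22866}$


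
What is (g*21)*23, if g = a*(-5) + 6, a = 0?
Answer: 2898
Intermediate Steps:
g = 6 (g = 0*(-5) + 6 = 0 + 6 = 6)
(g*21)*23 = (6*21)*23 = 126*23 = 2898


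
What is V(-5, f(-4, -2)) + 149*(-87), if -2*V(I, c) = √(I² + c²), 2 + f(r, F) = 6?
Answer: -12963 - √41/2 ≈ -12966.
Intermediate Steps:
f(r, F) = 4 (f(r, F) = -2 + 6 = 4)
V(I, c) = -√(I² + c²)/2
V(-5, f(-4, -2)) + 149*(-87) = -√((-5)² + 4²)/2 + 149*(-87) = -√(25 + 16)/2 - 12963 = -√41/2 - 12963 = -12963 - √41/2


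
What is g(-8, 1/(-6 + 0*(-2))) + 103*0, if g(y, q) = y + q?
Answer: -49/6 ≈ -8.1667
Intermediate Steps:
g(y, q) = q + y
g(-8, 1/(-6 + 0*(-2))) + 103*0 = (1/(-6 + 0*(-2)) - 8) + 103*0 = (1/(-6 + 0) - 8) + 0 = (1/(-6) - 8) + 0 = (-⅙ - 8) + 0 = -49/6 + 0 = -49/6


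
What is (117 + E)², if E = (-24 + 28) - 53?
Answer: 4624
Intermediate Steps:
E = -49 (E = 4 - 53 = -49)
(117 + E)² = (117 - 49)² = 68² = 4624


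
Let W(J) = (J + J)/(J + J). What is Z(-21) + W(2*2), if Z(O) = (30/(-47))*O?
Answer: 677/47 ≈ 14.404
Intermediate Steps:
W(J) = 1 (W(J) = (2*J)/((2*J)) = (2*J)*(1/(2*J)) = 1)
Z(O) = -30*O/47 (Z(O) = (30*(-1/47))*O = -30*O/47)
Z(-21) + W(2*2) = -30/47*(-21) + 1 = 630/47 + 1 = 677/47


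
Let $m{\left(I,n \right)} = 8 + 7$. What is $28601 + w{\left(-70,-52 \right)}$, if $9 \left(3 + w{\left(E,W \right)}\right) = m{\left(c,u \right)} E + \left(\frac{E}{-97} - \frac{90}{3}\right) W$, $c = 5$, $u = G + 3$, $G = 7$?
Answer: $\frac{25011884}{873} \approx 28651.0$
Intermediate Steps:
$u = 10$ ($u = 7 + 3 = 10$)
$m{\left(I,n \right)} = 15$
$w{\left(E,W \right)} = -3 + \frac{5 E}{3} + \frac{W \left(-30 - \frac{E}{97}\right)}{9}$ ($w{\left(E,W \right)} = -3 + \frac{15 E + \left(\frac{E}{-97} - \frac{90}{3}\right) W}{9} = -3 + \frac{15 E + \left(E \left(- \frac{1}{97}\right) - 30\right) W}{9} = -3 + \frac{15 E + \left(- \frac{E}{97} - 30\right) W}{9} = -3 + \frac{15 E + \left(-30 - \frac{E}{97}\right) W}{9} = -3 + \frac{15 E + W \left(-30 - \frac{E}{97}\right)}{9} = -3 + \left(\frac{5 E}{3} + \frac{W \left(-30 - \frac{E}{97}\right)}{9}\right) = -3 + \frac{5 E}{3} + \frac{W \left(-30 - \frac{E}{97}\right)}{9}$)
$28601 + w{\left(-70,-52 \right)} = 28601 - \left(- \frac{161}{3} + \frac{3640}{873}\right) = 28601 - - \frac{43211}{873} = 28601 + \frac{43211}{873} = \frac{25011884}{873}$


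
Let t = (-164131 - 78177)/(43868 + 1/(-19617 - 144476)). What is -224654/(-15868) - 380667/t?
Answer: 10872627975853079341/157732072036748 ≈ 68931.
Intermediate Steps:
t = -39761046644/7198431723 (t = -242308/(43868 + 1/(-164093)) = -242308/(43868 - 1/164093) = -242308/7198431723/164093 = -242308*164093/7198431723 = -39761046644/7198431723 ≈ -5.5236)
-224654/(-15868) - 380667/t = -224654/(-15868) - 380667/(-39761046644/7198431723) = -224654*(-1/15868) - 380667*(-7198431723/39761046644) = 112327/7934 + 2740205408699241/39761046644 = 10872627975853079341/157732072036748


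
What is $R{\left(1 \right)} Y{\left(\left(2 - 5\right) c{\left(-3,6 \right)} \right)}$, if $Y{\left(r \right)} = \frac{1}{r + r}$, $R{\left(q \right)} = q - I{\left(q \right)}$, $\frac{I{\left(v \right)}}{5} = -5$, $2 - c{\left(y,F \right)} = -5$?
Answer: $- \frac{13}{21} \approx -0.61905$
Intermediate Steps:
$c{\left(y,F \right)} = 7$ ($c{\left(y,F \right)} = 2 - -5 = 2 + 5 = 7$)
$I{\left(v \right)} = -25$ ($I{\left(v \right)} = 5 \left(-5\right) = -25$)
$R{\left(q \right)} = 25 + q$ ($R{\left(q \right)} = q - -25 = q + 25 = 25 + q$)
$Y{\left(r \right)} = \frac{1}{2 r}$
$R{\left(1 \right)} Y{\left(\left(2 - 5\right) c{\left(-3,6 \right)} \right)} = \left(25 + 1\right) \frac{1}{2 \left(2 - 5\right) 7} = 26 \frac{1}{2 \left(\left(-3\right) 7\right)} = 26 \frac{1}{2 \left(-21\right)} = 26 \cdot \frac{1}{2} \left(- \frac{1}{21}\right) = 26 \left(- \frac{1}{42}\right) = - \frac{13}{21}$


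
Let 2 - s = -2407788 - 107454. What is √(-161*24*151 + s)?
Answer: 2*√482945 ≈ 1389.9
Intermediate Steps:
s = 2515244 (s = 2 - (-2407788 - 107454) = 2 - 1*(-2515242) = 2 + 2515242 = 2515244)
√(-161*24*151 + s) = √(-161*24*151 + 2515244) = √(-3864*151 + 2515244) = √(-583464 + 2515244) = √1931780 = 2*√482945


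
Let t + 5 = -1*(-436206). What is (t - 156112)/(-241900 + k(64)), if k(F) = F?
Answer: -93363/80612 ≈ -1.1582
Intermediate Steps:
t = 436201 (t = -5 - 1*(-436206) = -5 + 436206 = 436201)
(t - 156112)/(-241900 + k(64)) = (436201 - 156112)/(-241900 + 64) = 280089/(-241836) = 280089*(-1/241836) = -93363/80612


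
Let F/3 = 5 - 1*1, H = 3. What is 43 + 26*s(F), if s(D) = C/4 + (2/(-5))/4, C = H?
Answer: 599/10 ≈ 59.900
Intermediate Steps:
C = 3
F = 12 (F = 3*(5 - 1*1) = 3*(5 - 1) = 3*4 = 12)
s(D) = 13/20 (s(D) = 3/4 + (2/(-5))/4 = 3*(1/4) + (2*(-1/5))*(1/4) = 3/4 - 2/5*1/4 = 3/4 - 1/10 = 13/20)
43 + 26*s(F) = 43 + 26*(13/20) = 43 + 169/10 = 599/10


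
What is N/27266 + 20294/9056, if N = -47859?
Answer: 29981275/61730224 ≈ 0.48568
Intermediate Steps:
N/27266 + 20294/9056 = -47859/27266 + 20294/9056 = -47859*1/27266 + 20294*(1/9056) = -47859/27266 + 10147/4528 = 29981275/61730224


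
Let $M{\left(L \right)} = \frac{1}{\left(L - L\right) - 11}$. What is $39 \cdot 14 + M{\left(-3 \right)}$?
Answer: $\frac{6005}{11} \approx 545.91$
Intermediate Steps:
$M{\left(L \right)} = - \frac{1}{11}$ ($M{\left(L \right)} = \frac{1}{0 - 11} = \frac{1}{-11} = - \frac{1}{11}$)
$39 \cdot 14 + M{\left(-3 \right)} = 39 \cdot 14 - \frac{1}{11} = 546 - \frac{1}{11} = \frac{6005}{11}$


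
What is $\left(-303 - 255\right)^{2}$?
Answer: $311364$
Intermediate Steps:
$\left(-303 - 255\right)^{2} = \left(-558\right)^{2} = 311364$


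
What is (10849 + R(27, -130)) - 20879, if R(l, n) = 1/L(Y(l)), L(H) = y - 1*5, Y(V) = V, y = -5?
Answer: -100301/10 ≈ -10030.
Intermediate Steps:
L(H) = -10 (L(H) = -5 - 1*5 = -5 - 5 = -10)
R(l, n) = -1/10 (R(l, n) = 1/(-10) = -1/10)
(10849 + R(27, -130)) - 20879 = (10849 - 1/10) - 20879 = 108489/10 - 20879 = -100301/10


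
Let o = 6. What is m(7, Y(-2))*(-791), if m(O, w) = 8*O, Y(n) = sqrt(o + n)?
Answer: -44296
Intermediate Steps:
Y(n) = sqrt(6 + n)
m(7, Y(-2))*(-791) = (8*7)*(-791) = 56*(-791) = -44296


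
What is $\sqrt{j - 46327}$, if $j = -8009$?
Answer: $8 i \sqrt{849} \approx 233.1 i$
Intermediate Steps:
$\sqrt{j - 46327} = \sqrt{-8009 - 46327} = \sqrt{-54336} = 8 i \sqrt{849}$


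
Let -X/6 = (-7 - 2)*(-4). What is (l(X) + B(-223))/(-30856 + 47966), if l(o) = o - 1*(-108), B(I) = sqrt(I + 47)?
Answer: -54/8555 + 2*I*sqrt(11)/8555 ≈ -0.0063121 + 0.00077537*I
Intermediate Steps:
X = -216 (X = -6*(-7 - 2)*(-4) = -(-54)*(-4) = -6*36 = -216)
B(I) = sqrt(47 + I)
l(o) = 108 + o (l(o) = o + 108 = 108 + o)
(l(X) + B(-223))/(-30856 + 47966) = ((108 - 216) + sqrt(47 - 223))/(-30856 + 47966) = (-108 + sqrt(-176))/17110 = (-108 + 4*I*sqrt(11))*(1/17110) = -54/8555 + 2*I*sqrt(11)/8555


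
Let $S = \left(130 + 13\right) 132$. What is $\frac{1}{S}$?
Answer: $\frac{1}{18876} \approx 5.2977 \cdot 10^{-5}$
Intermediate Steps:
$S = 18876$ ($S = 143 \cdot 132 = 18876$)
$\frac{1}{S} = \frac{1}{18876}$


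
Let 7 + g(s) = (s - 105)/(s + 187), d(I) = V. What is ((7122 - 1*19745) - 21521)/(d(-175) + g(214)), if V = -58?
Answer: 3422936/6489 ≈ 527.50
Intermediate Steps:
d(I) = -58
g(s) = -7 + (-105 + s)/(187 + s) (g(s) = -7 + (s - 105)/(s + 187) = -7 + (-105 + s)/(187 + s))
((7122 - 1*19745) - 21521)/(d(-175) + g(214)) = ((7122 - 1*19745) - 21521)/(-58 + 2*(-707 - 3*214)/(187 + 214)) = ((7122 - 19745) - 21521)/(-58 + 2*(-707 - 642)/401) = (-12623 - 21521)/(-58 + 2*(1/401)*(-1349)) = -34144/(-58 - 2698/401) = -34144/(-25956/401) = -34144*(-401/25956) = 3422936/6489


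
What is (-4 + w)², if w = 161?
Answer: 24649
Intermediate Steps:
(-4 + w)² = (-4 + 161)² = 157² = 24649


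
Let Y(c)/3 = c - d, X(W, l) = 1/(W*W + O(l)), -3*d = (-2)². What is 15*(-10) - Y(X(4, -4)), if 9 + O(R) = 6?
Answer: -2005/13 ≈ -154.23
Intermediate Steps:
d = -4/3 (d = -⅓*(-2)² = -⅓*4 = -4/3 ≈ -1.3333)
O(R) = -3 (O(R) = -9 + 6 = -3)
X(W, l) = 1/(-3 + W²) (X(W, l) = 1/(W*W - 3) = 1/(W² - 3) = 1/(-3 + W²))
Y(c) = 4 + 3*c (Y(c) = 3*(c - 1*(-4/3)) = 3*(c + 4/3) = 3*(4/3 + c) = 4 + 3*c)
15*(-10) - Y(X(4, -4)) = 15*(-10) - (4 + 3/(-3 + 4²)) = -150 - (4 + 3/(-3 + 16)) = -150 - (4 + 3/13) = -150 - 1*55/13 = -150 - 55/13 = -2005/13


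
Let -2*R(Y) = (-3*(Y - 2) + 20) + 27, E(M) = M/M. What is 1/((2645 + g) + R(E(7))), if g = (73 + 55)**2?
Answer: 1/19004 ≈ 5.2620e-5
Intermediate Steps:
g = 16384 (g = 128**2 = 16384)
E(M) = 1
R(Y) = -53/2 + 3*Y/2 (R(Y) = -((-3*(Y - 2) + 20) + 27)/2 = -((-3*(-2 + Y) + 20) + 27)/2 = -(((6 - 3*Y) + 20) + 27)/2 = -((26 - 3*Y) + 27)/2 = -(53 - 3*Y)/2 = -53/2 + 3*Y/2)
1/((2645 + g) + R(E(7))) = 1/((2645 + 16384) + (-53/2 + (3/2)*1)) = 1/(19029 + (-53/2 + 3/2)) = 1/(19029 - 25) = 1/19004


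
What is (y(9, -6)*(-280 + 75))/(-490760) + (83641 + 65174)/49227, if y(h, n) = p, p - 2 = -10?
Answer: 607930976/201322021 ≈ 3.0197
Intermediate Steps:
p = -8 (p = 2 - 10 = -8)
y(h, n) = -8
(y(9, -6)*(-280 + 75))/(-490760) + (83641 + 65174)/49227 = -8*(-280 + 75)/(-490760) + (83641 + 65174)/49227 = -8*(-205)*(-1/490760) + 148815*(1/49227) = 1640*(-1/490760) + 49605/16409 = -41/12269 + 49605/16409 = 607930976/201322021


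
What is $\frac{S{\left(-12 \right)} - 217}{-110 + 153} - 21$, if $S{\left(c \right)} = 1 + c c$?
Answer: $- \frac{975}{43} \approx -22.674$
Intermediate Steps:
$S{\left(c \right)} = 1 + c^{2}$
$\frac{S{\left(-12 \right)} - 217}{-110 + 153} - 21 = \frac{\left(1 + \left(-12\right)^{2}\right) - 217}{-110 + 153} - 21 = \frac{\left(1 + 144\right) - 217}{43} - 21 = \left(145 - 217\right) \frac{1}{43} - 21 = \left(-72\right) \frac{1}{43} - 21 = - \frac{72}{43} - 21 = - \frac{975}{43}$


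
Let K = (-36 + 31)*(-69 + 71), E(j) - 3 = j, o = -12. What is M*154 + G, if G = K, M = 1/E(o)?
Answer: -244/9 ≈ -27.111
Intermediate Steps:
E(j) = 3 + j
M = -1/9 (M = 1/(3 - 12) = 1/(-9) = -1/9 ≈ -0.11111)
K = -10 (K = -5*2 = -10)
G = -10
M*154 + G = -1/9*154 - 10 = -154/9 - 10 = -244/9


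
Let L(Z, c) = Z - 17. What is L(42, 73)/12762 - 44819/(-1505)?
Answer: 572017703/19206810 ≈ 29.782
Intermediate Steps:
L(Z, c) = -17 + Z
L(42, 73)/12762 - 44819/(-1505) = (-17 + 42)/12762 - 44819/(-1505) = 25*(1/12762) - 44819*(-1/1505) = 25/12762 + 44819/1505 = 572017703/19206810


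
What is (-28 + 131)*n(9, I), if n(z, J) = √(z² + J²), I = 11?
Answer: 103*√202 ≈ 1463.9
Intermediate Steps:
n(z, J) = √(J² + z²)
(-28 + 131)*n(9, I) = (-28 + 131)*√(11² + 9²) = 103*√(121 + 81) = 103*√202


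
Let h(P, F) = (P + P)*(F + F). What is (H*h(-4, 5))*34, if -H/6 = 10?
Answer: 163200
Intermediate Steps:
H = -60 (H = -6*10 = -60)
h(P, F) = 4*F*P (h(P, F) = (2*P)*(2*F) = 4*F*P)
(H*h(-4, 5))*34 = -240*5*(-4)*34 = -60*(-80)*34 = 4800*34 = 163200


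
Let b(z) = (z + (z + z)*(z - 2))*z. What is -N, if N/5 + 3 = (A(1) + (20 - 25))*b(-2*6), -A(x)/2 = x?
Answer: -136065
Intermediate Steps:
A(x) = -2*x
b(z) = z*(z + 2*z*(-2 + z)) (b(z) = (z + (2*z)*(-2 + z))*z = (z + 2*z*(-2 + z))*z = z*(z + 2*z*(-2 + z)))
N = 136065 (N = -15 + 5*((-2*1 + (20 - 25))*((-2*6)**2*(-3 + 2*(-2*6)))) = -15 + 5*((-2 - 5)*((-12)**2*(-3 + 2*(-12)))) = -15 + 5*(-1008*(-3 - 24)) = -15 + 5*(-1008*(-27)) = -15 + 5*(-7*(-3888)) = -15 + 5*27216 = -15 + 136080 = 136065)
-N = -1*136065 = -136065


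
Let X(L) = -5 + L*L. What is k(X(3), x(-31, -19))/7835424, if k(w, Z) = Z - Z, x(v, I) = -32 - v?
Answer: 0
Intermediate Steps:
X(L) = -5 + L²
k(w, Z) = 0
k(X(3), x(-31, -19))/7835424 = 0/7835424 = 0*(1/7835424) = 0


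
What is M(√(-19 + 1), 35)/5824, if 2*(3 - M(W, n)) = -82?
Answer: 11/1456 ≈ 0.0075549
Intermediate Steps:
M(W, n) = 44 (M(W, n) = 3 - ½*(-82) = 3 + 41 = 44)
M(√(-19 + 1), 35)/5824 = 44/5824 = 44*(1/5824) = 11/1456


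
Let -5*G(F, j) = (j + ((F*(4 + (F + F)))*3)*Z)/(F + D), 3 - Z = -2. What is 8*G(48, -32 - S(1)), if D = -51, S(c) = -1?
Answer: 575752/15 ≈ 38383.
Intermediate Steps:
Z = 5 (Z = 3 - 1*(-2) = 3 + 2 = 5)
G(F, j) = -(j + 15*F*(4 + 2*F))/(5*(-51 + F)) (G(F, j) = -(j + ((F*(4 + (F + F)))*3)*5)/(5*(F - 51)) = -(j + ((F*(4 + 2*F))*3)*5)/(5*(-51 + F)) = -(j + (3*F*(4 + 2*F))*5)/(5*(-51 + F)) = -(j + 15*F*(4 + 2*F))/(5*(-51 + F)))
8*G(48, -32 - S(1)) = 8*((-(-32 - 1*(-1)) - 60*48 - 30*48²)/(5*(-51 + 48))) = 8*((⅕)*(-(-32 + 1) - 2880 - 30*2304)/(-3)) = 8*((⅕)*(-⅓)*(-1*(-31) - 2880 - 69120)) = 8*((⅕)*(-⅓)*(31 - 2880 - 69120)) = 8*((⅕)*(-⅓)*(-71969)) = 8*(71969/15) = 575752/15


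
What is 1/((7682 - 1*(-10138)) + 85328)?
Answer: 1/103148 ≈ 9.6948e-6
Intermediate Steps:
1/((7682 - 1*(-10138)) + 85328) = 1/((7682 + 10138) + 85328) = 1/(17820 + 85328) = 1/103148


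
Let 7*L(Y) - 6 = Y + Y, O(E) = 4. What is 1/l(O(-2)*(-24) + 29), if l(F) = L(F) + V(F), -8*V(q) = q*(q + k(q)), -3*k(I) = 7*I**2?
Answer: -21/1854341 ≈ -1.1325e-5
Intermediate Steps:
k(I) = -7*I**2/3
L(Y) = 6/7 + 2*Y/7 (L(Y) = 6/7 + (Y + Y)/7 = 6/7 + (2*Y)/7 = 6/7 + 2*Y/7)
V(q) = -q*(q - 7*q**2/3)/8
l(F) = 6/7 + 2*F/7 + F**2*(-3 + 7*F)/24 (l(F) = (6/7 + 2*F/7) + F**2*(-3 + 7*F)/24 = 6/7 + 2*F/7 + F**2*(-3 + 7*F)/24)
1/l(O(-2)*(-24) + 29) = 1/(6/7 + 2*(4*(-24) + 29)/7 + (4*(-24) + 29)**2*(-3 + 7*(4*(-24) + 29))/24) = 1/(6/7 + 2*(-96 + 29)/7 + (-96 + 29)**2*(-3 + 7*(-96 + 29))/24) = 1/(6/7 + (2/7)*(-67) + (1/24)*(-67)**2*(-3 + 7*(-67))) = 1/(6/7 - 134/7 + (1/24)*4489*(-3 - 469)) = 1/(6/7 - 134/7 + (1/24)*4489*(-472)) = 1/(6/7 - 134/7 - 264851/3) = 1/(-1854341/21) = -21/1854341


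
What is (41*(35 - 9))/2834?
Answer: 41/109 ≈ 0.37615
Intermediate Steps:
(41*(35 - 9))/2834 = (41*26)*(1/2834) = 1066*(1/2834) = 41/109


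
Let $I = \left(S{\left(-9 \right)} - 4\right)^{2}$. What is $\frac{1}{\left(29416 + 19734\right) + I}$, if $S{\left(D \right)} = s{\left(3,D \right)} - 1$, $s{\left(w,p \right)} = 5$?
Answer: $\frac{1}{49150} \approx 2.0346 \cdot 10^{-5}$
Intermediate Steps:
$S{\left(D \right)} = 4$ ($S{\left(D \right)} = 5 - 1 = 4$)
$I = 0$ ($I = \left(4 - 4\right)^{2} = 0^{2} = 0$)
$\frac{1}{\left(29416 + 19734\right) + I} = \frac{1}{\left(29416 + 19734\right) + 0} = \frac{1}{49150 + 0} = \frac{1}{49150}$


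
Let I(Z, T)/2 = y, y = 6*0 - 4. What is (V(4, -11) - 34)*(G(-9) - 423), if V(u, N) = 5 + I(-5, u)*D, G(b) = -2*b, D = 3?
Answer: 21465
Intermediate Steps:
y = -4 (y = 0 - 4 = -4)
I(Z, T) = -8 (I(Z, T) = 2*(-4) = -8)
V(u, N) = -19 (V(u, N) = 5 - 8*3 = 5 - 24 = -19)
(V(4, -11) - 34)*(G(-9) - 423) = (-19 - 34)*(-2*(-9) - 423) = -53*(18 - 423) = -53*(-405) = 21465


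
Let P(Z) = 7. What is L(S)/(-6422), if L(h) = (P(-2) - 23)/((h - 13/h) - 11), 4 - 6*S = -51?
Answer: -2640/3445403 ≈ -0.00076624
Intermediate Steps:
S = 55/6 (S = ⅔ - ⅙*(-51) = ⅔ + 17/2 = 55/6 ≈ 9.1667)
L(h) = -16/(-11 + h - 13/h) (L(h) = (7 - 23)/((h - 13/h) - 11) = -16/(-11 + h - 13/h))
L(S)/(-6422) = (16*(55/6)/(13 - (55/6)² + 11*(55/6)))/(-6422) = (16*(55/6)/(13 - 1*3025/36 + 605/6))*(-1/6422) = (16*(55/6)/(13 - 3025/36 + 605/6))*(-1/6422) = (16*(55/6)/(1073/36))*(-1/6422) = (16*(55/6)*(36/1073))*(-1/6422) = (5280/1073)*(-1/6422) = -2640/3445403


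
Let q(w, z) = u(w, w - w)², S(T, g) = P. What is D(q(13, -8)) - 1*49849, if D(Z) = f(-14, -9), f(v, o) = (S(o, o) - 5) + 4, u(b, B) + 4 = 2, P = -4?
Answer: -49854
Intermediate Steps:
u(b, B) = -2 (u(b, B) = -4 + 2 = -2)
S(T, g) = -4
f(v, o) = -5 (f(v, o) = (-4 - 5) + 4 = -9 + 4 = -5)
q(w, z) = 4 (q(w, z) = (-2)² = 4)
D(Z) = -5
D(q(13, -8)) - 1*49849 = -5 - 1*49849 = -5 - 49849 = -49854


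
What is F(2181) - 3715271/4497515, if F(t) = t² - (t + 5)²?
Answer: -98206955296/4497515 ≈ -21836.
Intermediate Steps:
F(t) = t² - (5 + t)²
F(2181) - 3715271/4497515 = (-25 - 10*2181) - 3715271/4497515 = (-25 - 21810) - 3715271/4497515 = -21835 - 1*3715271/4497515 = -21835 - 3715271/4497515 = -98206955296/4497515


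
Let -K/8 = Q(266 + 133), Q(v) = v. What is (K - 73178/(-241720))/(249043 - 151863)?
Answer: -385748531/11745174800 ≈ -0.032843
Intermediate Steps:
K = -3192 (K = -8*(266 + 133) = -8*399 = -3192)
(K - 73178/(-241720))/(249043 - 151863) = (-3192 - 73178/(-241720))/(249043 - 151863) = (-3192 - 73178*(-1/241720))/97180 = (-3192 + 36589/120860)*(1/97180) = -385748531/120860*1/97180 = -385748531/11745174800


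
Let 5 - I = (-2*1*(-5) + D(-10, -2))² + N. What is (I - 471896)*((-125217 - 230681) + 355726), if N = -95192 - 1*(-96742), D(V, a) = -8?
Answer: 81432540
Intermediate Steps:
N = 1550 (N = -95192 + 96742 = 1550)
I = -1549 (I = 5 - ((-2*1*(-5) - 8)² + 1550) = 5 - ((-2*(-5) - 8)² + 1550) = 5 - ((10 - 8)² + 1550) = 5 - (2² + 1550) = 5 - (4 + 1550) = 5 - 1*1554 = 5 - 1554 = -1549)
(I - 471896)*((-125217 - 230681) + 355726) = (-1549 - 471896)*((-125217 - 230681) + 355726) = -473445*(-355898 + 355726) = -473445*(-172) = 81432540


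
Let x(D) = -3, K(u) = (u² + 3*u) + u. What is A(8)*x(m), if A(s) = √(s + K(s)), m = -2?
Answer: -6*√26 ≈ -30.594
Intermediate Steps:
K(u) = u² + 4*u
A(s) = √(s + s*(4 + s))
A(8)*x(m) = √(8*(5 + 8))*(-3) = √(8*13)*(-3) = √104*(-3) = (2*√26)*(-3) = -6*√26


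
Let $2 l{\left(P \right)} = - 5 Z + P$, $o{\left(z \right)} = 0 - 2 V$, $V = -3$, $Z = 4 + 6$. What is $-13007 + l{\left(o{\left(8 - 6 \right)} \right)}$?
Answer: $-13029$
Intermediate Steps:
$Z = 10$
$o{\left(z \right)} = 6$ ($o{\left(z \right)} = 0 - -6 = 0 + 6 = 6$)
$l{\left(P \right)} = -25 + \frac{P}{2}$ ($l{\left(P \right)} = \frac{\left(-5\right) 10 + P}{2} = \frac{-50 + P}{2} = -25 + \frac{P}{2}$)
$-13007 + l{\left(o{\left(8 - 6 \right)} \right)} = -13007 + \left(-25 + \frac{1}{2} \cdot 6\right) = -13007 + \left(-25 + 3\right) = -13007 - 22 = -13029$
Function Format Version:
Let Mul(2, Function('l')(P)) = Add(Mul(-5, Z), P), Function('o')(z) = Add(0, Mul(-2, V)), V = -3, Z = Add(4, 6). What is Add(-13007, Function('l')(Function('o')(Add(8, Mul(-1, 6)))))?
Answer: -13029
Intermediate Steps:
Z = 10
Function('o')(z) = 6 (Function('o')(z) = Add(0, Mul(-2, -3)) = Add(0, 6) = 6)
Function('l')(P) = Add(-25, Mul(Rational(1, 2), P)) (Function('l')(P) = Mul(Rational(1, 2), Add(Mul(-5, 10), P)) = Mul(Rational(1, 2), Add(-50, P)) = Add(-25, Mul(Rational(1, 2), P)))
Add(-13007, Function('l')(Function('o')(Add(8, Mul(-1, 6))))) = Add(-13007, Add(-25, Mul(Rational(1, 2), 6))) = Add(-13007, Add(-25, 3)) = Add(-13007, -22) = -13029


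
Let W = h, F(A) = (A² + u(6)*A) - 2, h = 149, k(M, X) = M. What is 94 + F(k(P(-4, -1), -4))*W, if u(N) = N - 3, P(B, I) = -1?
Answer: -502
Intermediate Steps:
u(N) = -3 + N
F(A) = -2 + A² + 3*A (F(A) = (A² + (-3 + 6)*A) - 2 = (A² + 3*A) - 2 = -2 + A² + 3*A)
W = 149
94 + F(k(P(-4, -1), -4))*W = 94 + (-2 + (-1)² + 3*(-1))*149 = 94 + (-2 + 1 - 3)*149 = 94 - 4*149 = 94 - 596 = -502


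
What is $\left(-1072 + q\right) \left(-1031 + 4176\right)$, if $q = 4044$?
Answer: $9346940$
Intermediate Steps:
$\left(-1072 + q\right) \left(-1031 + 4176\right) = \left(-1072 + 4044\right) \left(-1031 + 4176\right) = 2972 \cdot 3145 = 9346940$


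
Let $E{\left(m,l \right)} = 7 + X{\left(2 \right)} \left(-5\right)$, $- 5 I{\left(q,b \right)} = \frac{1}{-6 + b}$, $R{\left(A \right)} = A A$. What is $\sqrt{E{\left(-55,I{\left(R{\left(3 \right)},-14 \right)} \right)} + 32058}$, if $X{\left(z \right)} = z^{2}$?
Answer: $\sqrt{32045} \approx 179.01$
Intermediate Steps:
$R{\left(A \right)} = A^{2}$
$I{\left(q,b \right)} = - \frac{1}{5 \left(-6 + b\right)}$
$E{\left(m,l \right)} = -13$ ($E{\left(m,l \right)} = 7 + 2^{2} \left(-5\right) = 7 + 4 \left(-5\right) = 7 - 20 = -13$)
$\sqrt{E{\left(-55,I{\left(R{\left(3 \right)},-14 \right)} \right)} + 32058} = \sqrt{-13 + 32058} = \sqrt{32045}$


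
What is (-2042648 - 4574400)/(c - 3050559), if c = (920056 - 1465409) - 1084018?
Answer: 3308524/2339965 ≈ 1.4139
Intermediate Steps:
c = -1629371 (c = -545353 - 1084018 = -1629371)
(-2042648 - 4574400)/(c - 3050559) = (-2042648 - 4574400)/(-1629371 - 3050559) = -6617048/(-4679930) = -6617048*(-1/4679930) = 3308524/2339965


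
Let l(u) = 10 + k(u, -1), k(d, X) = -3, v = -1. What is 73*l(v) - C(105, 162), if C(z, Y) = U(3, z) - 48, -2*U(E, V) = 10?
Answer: 564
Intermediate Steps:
U(E, V) = -5 (U(E, V) = -1/2*10 = -5)
C(z, Y) = -53 (C(z, Y) = -5 - 48 = -53)
l(u) = 7 (l(u) = 10 - 3 = 7)
73*l(v) - C(105, 162) = 73*7 - 1*(-53) = 511 + 53 = 564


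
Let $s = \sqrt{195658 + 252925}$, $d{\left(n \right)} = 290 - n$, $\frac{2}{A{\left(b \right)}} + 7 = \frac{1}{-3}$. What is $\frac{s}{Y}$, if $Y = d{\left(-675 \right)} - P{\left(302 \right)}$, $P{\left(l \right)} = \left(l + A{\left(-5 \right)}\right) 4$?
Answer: $- \frac{11 \sqrt{448583}}{2661} \approx -2.7687$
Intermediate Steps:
$A{\left(b \right)} = - \frac{3}{11}$ ($A{\left(b \right)} = \frac{2}{-7 + \frac{1}{-3}} = \frac{2}{-7 - \frac{1}{3}} = \frac{2}{- \frac{22}{3}} = 2 \left(- \frac{3}{22}\right) = - \frac{3}{11}$)
$s = \sqrt{448583} \approx 669.76$
$P{\left(l \right)} = - \frac{12}{11} + 4 l$ ($P{\left(l \right)} = \left(l - \frac{3}{11}\right) 4 = \left(- \frac{3}{11} + l\right) 4 = - \frac{12}{11} + 4 l$)
$Y = - \frac{2661}{11}$ ($Y = \left(290 - -675\right) - \left(- \frac{12}{11} + 4 \cdot 302\right) = \left(290 + 675\right) - \left(- \frac{12}{11} + 1208\right) = 965 - \frac{13276}{11} = - \frac{2661}{11} \approx -241.91$)
$\frac{s}{Y} = \frac{\sqrt{448583}}{- \frac{2661}{11}} = \sqrt{448583} \left(- \frac{11}{2661}\right) = - \frac{11 \sqrt{448583}}{2661}$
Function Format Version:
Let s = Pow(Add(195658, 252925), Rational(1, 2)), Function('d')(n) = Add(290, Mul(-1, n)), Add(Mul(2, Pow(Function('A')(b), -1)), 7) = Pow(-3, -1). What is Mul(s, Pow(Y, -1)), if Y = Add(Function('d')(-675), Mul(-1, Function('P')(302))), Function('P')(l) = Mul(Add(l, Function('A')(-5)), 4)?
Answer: Mul(Rational(-11, 2661), Pow(448583, Rational(1, 2))) ≈ -2.7687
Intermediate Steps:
Function('A')(b) = Rational(-3, 11) (Function('A')(b) = Mul(2, Pow(Add(-7, Pow(-3, -1)), -1)) = Mul(2, Pow(Add(-7, Rational(-1, 3)), -1)) = Mul(2, Pow(Rational(-22, 3), -1)) = Mul(2, Rational(-3, 22)) = Rational(-3, 11))
s = Pow(448583, Rational(1, 2)) ≈ 669.76
Function('P')(l) = Add(Rational(-12, 11), Mul(4, l)) (Function('P')(l) = Mul(Add(l, Rational(-3, 11)), 4) = Mul(Add(Rational(-3, 11), l), 4) = Add(Rational(-12, 11), Mul(4, l)))
Y = Rational(-2661, 11) (Y = Add(Add(290, Mul(-1, -675)), Mul(-1, Add(Rational(-12, 11), Mul(4, 302)))) = Add(Add(290, 675), Mul(-1, Add(Rational(-12, 11), 1208))) = Add(965, Mul(-1, Rational(13276, 11))) = Add(965, Rational(-13276, 11)) = Rational(-2661, 11) ≈ -241.91)
Mul(s, Pow(Y, -1)) = Mul(Pow(448583, Rational(1, 2)), Pow(Rational(-2661, 11), -1)) = Mul(Pow(448583, Rational(1, 2)), Rational(-11, 2661)) = Mul(Rational(-11, 2661), Pow(448583, Rational(1, 2)))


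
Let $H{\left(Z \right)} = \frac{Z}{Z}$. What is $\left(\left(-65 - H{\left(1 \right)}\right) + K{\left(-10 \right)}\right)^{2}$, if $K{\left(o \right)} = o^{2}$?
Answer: $1156$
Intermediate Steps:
$H{\left(Z \right)} = 1$
$\left(\left(-65 - H{\left(1 \right)}\right) + K{\left(-10 \right)}\right)^{2} = \left(\left(-65 - 1\right) + \left(-10\right)^{2}\right)^{2} = \left(\left(-65 - 1\right) + 100\right)^{2} = \left(-66 + 100\right)^{2} = 34^{2} = 1156$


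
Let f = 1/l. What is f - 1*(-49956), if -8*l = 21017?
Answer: 1049925244/21017 ≈ 49956.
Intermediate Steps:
l = -21017/8 (l = -⅛*21017 = -21017/8 ≈ -2627.1)
f = -8/21017 (f = 1/(-21017/8) = -8/21017 ≈ -0.00038064)
f - 1*(-49956) = -8/21017 - 1*(-49956) = -8/21017 + 49956 = 1049925244/21017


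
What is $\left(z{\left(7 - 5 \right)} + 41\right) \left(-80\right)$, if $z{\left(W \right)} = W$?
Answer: $-3440$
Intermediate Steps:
$\left(z{\left(7 - 5 \right)} + 41\right) \left(-80\right) = \left(\left(7 - 5\right) + 41\right) \left(-80\right) = \left(2 + 41\right) \left(-80\right) = 43 \left(-80\right) = -3440$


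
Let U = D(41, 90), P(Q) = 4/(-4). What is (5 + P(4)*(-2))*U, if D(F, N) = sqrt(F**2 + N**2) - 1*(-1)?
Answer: 7 + 7*sqrt(9781) ≈ 699.29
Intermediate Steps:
P(Q) = -1 (P(Q) = 4*(-1/4) = -1)
D(F, N) = 1 + sqrt(F**2 + N**2) (D(F, N) = sqrt(F**2 + N**2) + 1 = 1 + sqrt(F**2 + N**2))
U = 1 + sqrt(9781) (U = 1 + sqrt(41**2 + 90**2) = 1 + sqrt(1681 + 8100) = 1 + sqrt(9781) ≈ 99.899)
(5 + P(4)*(-2))*U = (5 - 1*(-2))*(1 + sqrt(9781)) = (5 + 2)*(1 + sqrt(9781)) = 7*(1 + sqrt(9781)) = 7 + 7*sqrt(9781)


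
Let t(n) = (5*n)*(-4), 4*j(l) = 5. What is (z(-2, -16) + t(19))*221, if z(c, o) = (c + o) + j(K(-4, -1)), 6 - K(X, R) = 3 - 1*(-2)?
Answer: -350727/4 ≈ -87682.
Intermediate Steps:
K(X, R) = 1 (K(X, R) = 6 - (3 - 1*(-2)) = 6 - (3 + 2) = 6 - 1*5 = 6 - 5 = 1)
j(l) = 5/4 (j(l) = (¼)*5 = 5/4)
z(c, o) = 5/4 + c + o (z(c, o) = (c + o) + 5/4 = 5/4 + c + o)
t(n) = -20*n
(z(-2, -16) + t(19))*221 = ((5/4 - 2 - 16) - 20*19)*221 = (-67/4 - 380)*221 = -1587/4*221 = -350727/4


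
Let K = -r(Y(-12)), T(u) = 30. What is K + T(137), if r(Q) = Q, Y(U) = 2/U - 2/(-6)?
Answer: 179/6 ≈ 29.833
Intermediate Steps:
Y(U) = 1/3 + 2/U (Y(U) = 2/U - 2*(-1/6) = 2/U + 1/3 = 1/3 + 2/U)
K = -1/6 (K = -(6 - 12)/(3*(-12)) = -(-1)*(-6)/(3*12) = -1*1/6 = -1/6 ≈ -0.16667)
K + T(137) = -1/6 + 30 = 179/6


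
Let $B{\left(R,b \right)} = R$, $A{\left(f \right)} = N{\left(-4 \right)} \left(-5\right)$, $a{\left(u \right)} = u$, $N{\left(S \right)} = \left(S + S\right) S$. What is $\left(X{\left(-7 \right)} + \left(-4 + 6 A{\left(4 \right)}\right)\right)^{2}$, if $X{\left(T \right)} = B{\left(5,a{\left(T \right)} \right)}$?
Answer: $919681$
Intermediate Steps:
$N{\left(S \right)} = 2 S^{2}$ ($N{\left(S \right)} = 2 S S = 2 S^{2}$)
$A{\left(f \right)} = -160$ ($A{\left(f \right)} = 2 \left(-4\right)^{2} \left(-5\right) = 2 \cdot 16 \left(-5\right) = 32 \left(-5\right) = -160$)
$X{\left(T \right)} = 5$
$\left(X{\left(-7 \right)} + \left(-4 + 6 A{\left(4 \right)}\right)\right)^{2} = \left(5 + \left(-4 + 6 \left(-160\right)\right)\right)^{2} = \left(5 - 964\right)^{2} = \left(-959\right)^{2} = 919681$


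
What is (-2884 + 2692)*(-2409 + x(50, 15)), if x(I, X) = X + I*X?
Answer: 315648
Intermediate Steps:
(-2884 + 2692)*(-2409 + x(50, 15)) = (-2884 + 2692)*(-2409 + 15*(1 + 50)) = -192*(-2409 + 15*51) = -192*(-2409 + 765) = -192*(-1644) = 315648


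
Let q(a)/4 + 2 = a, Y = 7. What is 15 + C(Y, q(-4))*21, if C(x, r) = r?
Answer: -489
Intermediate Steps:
q(a) = -8 + 4*a
15 + C(Y, q(-4))*21 = 15 + (-8 + 4*(-4))*21 = 15 + (-8 - 16)*21 = 15 - 24*21 = 15 - 504 = -489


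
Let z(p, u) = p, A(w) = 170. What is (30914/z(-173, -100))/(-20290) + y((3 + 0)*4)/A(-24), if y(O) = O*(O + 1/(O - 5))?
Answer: 10638709/12285595 ≈ 0.86595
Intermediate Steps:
y(O) = O*(O + 1/(-5 + O))
(30914/z(-173, -100))/(-20290) + y((3 + 0)*4)/A(-24) = (30914/(-173))/(-20290) + (((3 + 0)*4)*(1 + ((3 + 0)*4)² - 5*(3 + 0)*4)/(-5 + (3 + 0)*4))/170 = (30914*(-1/173))*(-1/20290) + ((3*4)*(1 + (3*4)² - 15*4)/(-5 + 3*4))*(1/170) = -30914/173*(-1/20290) + (12*(1 + 12² - 5*12)/(-5 + 12))*(1/170) = 15457/1755085 + (12*(1 + 144 - 60)/7)*(1/170) = 15457/1755085 + (12*(⅐)*85)*(1/170) = 15457/1755085 + (1020/7)*(1/170) = 15457/1755085 + 6/7 = 10638709/12285595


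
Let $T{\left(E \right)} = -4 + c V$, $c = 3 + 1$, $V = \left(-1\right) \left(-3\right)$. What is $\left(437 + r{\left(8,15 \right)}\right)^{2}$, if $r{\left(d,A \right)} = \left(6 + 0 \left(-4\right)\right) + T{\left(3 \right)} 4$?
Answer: $225625$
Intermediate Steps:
$V = 3$
$c = 4$
$T{\left(E \right)} = 8$ ($T{\left(E \right)} = -4 + 4 \cdot 3 = -4 + 12 = 8$)
$r{\left(d,A \right)} = 38$ ($r{\left(d,A \right)} = \left(6 + 0 \left(-4\right)\right) + 8 \cdot 4 = \left(6 + 0\right) + 32 = 6 + 32 = 38$)
$\left(437 + r{\left(8,15 \right)}\right)^{2} = \left(437 + 38\right)^{2} = 475^{2} = 225625$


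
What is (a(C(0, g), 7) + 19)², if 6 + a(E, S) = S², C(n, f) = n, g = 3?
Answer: 3844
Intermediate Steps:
a(E, S) = -6 + S²
(a(C(0, g), 7) + 19)² = ((-6 + 7²) + 19)² = ((-6 + 49) + 19)² = (43 + 19)² = 62² = 3844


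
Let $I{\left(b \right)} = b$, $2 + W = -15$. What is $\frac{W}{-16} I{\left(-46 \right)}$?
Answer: $- \frac{391}{8} \approx -48.875$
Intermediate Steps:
$W = -17$ ($W = -2 - 15 = -17$)
$\frac{W}{-16} I{\left(-46 \right)} = - \frac{17}{-16} \left(-46\right) = \left(-17\right) \left(- \frac{1}{16}\right) \left(-46\right) = \frac{17}{16} \left(-46\right) = - \frac{391}{8}$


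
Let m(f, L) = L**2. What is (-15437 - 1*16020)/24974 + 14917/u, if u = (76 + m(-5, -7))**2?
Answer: -118978467/390218750 ≈ -0.30490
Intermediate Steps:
u = 15625 (u = (76 + (-7)**2)**2 = (76 + 49)**2 = 125**2 = 15625)
(-15437 - 1*16020)/24974 + 14917/u = (-15437 - 1*16020)/24974 + 14917/15625 = (-15437 - 16020)*(1/24974) + 14917*(1/15625) = -31457*1/24974 + 14917/15625 = -31457/24974 + 14917/15625 = -118978467/390218750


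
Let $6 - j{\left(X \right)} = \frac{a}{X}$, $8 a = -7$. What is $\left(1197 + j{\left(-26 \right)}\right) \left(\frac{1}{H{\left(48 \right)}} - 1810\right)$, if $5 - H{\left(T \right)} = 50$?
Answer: $- \frac{20380424867}{9360} \approx -2.1774 \cdot 10^{6}$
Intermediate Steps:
$a = - \frac{7}{8}$ ($a = \frac{1}{8} \left(-7\right) = - \frac{7}{8} \approx -0.875$)
$j{\left(X \right)} = 6 + \frac{7}{8 X}$ ($j{\left(X \right)} = 6 - - \frac{7}{8 X} = 6 + \frac{7}{8 X}$)
$H{\left(T \right)} = -45$ ($H{\left(T \right)} = 5 - 50 = -45$)
$\left(1197 + j{\left(-26 \right)}\right) \left(\frac{1}{H{\left(48 \right)}} - 1810\right) = \left(1197 + \left(6 + \frac{7}{8 \left(-26\right)}\right)\right) \left(\frac{1}{-45} - 1810\right) = \left(1197 + \left(6 + \frac{7}{8} \left(- \frac{1}{26}\right)\right)\right) \left(- \frac{1}{45} - 1810\right) = \left(1197 + \left(6 - \frac{7}{208}\right)\right) \left(- \frac{81451}{45}\right) = \left(1197 + \frac{1241}{208}\right) \left(- \frac{81451}{45}\right) = \frac{250217}{208} \left(- \frac{81451}{45}\right) = - \frac{20380424867}{9360}$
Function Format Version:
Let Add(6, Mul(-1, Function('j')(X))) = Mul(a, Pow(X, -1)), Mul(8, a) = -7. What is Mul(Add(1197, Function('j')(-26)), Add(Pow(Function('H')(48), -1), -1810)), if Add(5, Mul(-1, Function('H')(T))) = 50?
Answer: Rational(-20380424867, 9360) ≈ -2.1774e+6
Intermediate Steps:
a = Rational(-7, 8) (a = Mul(Rational(1, 8), -7) = Rational(-7, 8) ≈ -0.87500)
Function('j')(X) = Add(6, Mul(Rational(7, 8), Pow(X, -1))) (Function('j')(X) = Add(6, Mul(-1, Mul(Rational(-7, 8), Pow(X, -1)))) = Add(6, Mul(Rational(7, 8), Pow(X, -1))))
Function('H')(T) = -45 (Function('H')(T) = Add(5, Mul(-1, 50)) = Add(5, -50) = -45)
Mul(Add(1197, Function('j')(-26)), Add(Pow(Function('H')(48), -1), -1810)) = Mul(Add(1197, Add(6, Mul(Rational(7, 8), Pow(-26, -1)))), Add(Pow(-45, -1), -1810)) = Mul(Add(1197, Add(6, Mul(Rational(7, 8), Rational(-1, 26)))), Add(Rational(-1, 45), -1810)) = Mul(Add(1197, Add(6, Rational(-7, 208))), Rational(-81451, 45)) = Mul(Add(1197, Rational(1241, 208)), Rational(-81451, 45)) = Mul(Rational(250217, 208), Rational(-81451, 45)) = Rational(-20380424867, 9360)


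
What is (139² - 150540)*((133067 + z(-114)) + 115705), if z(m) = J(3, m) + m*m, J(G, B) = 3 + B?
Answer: -34334369883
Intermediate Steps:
z(m) = 3 + m + m² (z(m) = (3 + m) + m*m = (3 + m) + m² = 3 + m + m²)
(139² - 150540)*((133067 + z(-114)) + 115705) = (139² - 150540)*((133067 + (3 - 114 + (-114)²)) + 115705) = (19321 - 150540)*((133067 + (3 - 114 + 12996)) + 115705) = -131219*((133067 + 12885) + 115705) = -131219*(145952 + 115705) = -131219*261657 = -34334369883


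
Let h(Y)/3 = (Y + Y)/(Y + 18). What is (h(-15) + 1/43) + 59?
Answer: 1248/43 ≈ 29.023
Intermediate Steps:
h(Y) = 6*Y/(18 + Y) (h(Y) = 3*((Y + Y)/(Y + 18)) = 3*((2*Y)/(18 + Y)) = 3*(2*Y/(18 + Y)) = 6*Y/(18 + Y))
(h(-15) + 1/43) + 59 = (6*(-15)/(18 - 15) + 1/43) + 59 = (6*(-15)/3 + 1/43) + 59 = (6*(-15)*(⅓) + 1/43) + 59 = (-30 + 1/43) + 59 = -1289/43 + 59 = 1248/43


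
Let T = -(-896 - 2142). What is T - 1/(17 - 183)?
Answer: 504309/166 ≈ 3038.0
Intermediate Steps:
T = 3038 (T = -1*(-3038) = 3038)
T - 1/(17 - 183) = 3038 - 1/(17 - 183) = 3038 - 1/(-166) = 3038 - 1*(-1/166) = 3038 + 1/166 = 504309/166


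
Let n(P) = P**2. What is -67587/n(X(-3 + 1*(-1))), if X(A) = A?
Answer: -67587/16 ≈ -4224.2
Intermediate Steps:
-67587/n(X(-3 + 1*(-1))) = -67587/(-3 + 1*(-1))**2 = -67587/(-3 - 1)**2 = -67587/((-4)**2) = -67587/16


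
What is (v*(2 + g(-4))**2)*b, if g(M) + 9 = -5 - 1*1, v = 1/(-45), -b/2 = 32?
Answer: 10816/45 ≈ 240.36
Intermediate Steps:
b = -64 (b = -2*32 = -64)
v = -1/45 ≈ -0.022222
g(M) = -15 (g(M) = -9 + (-5 - 1*1) = -9 + (-5 - 1) = -9 - 6 = -15)
(v*(2 + g(-4))**2)*b = -(2 - 15)**2/45*(-64) = -1/45*(-13)**2*(-64) = -1/45*169*(-64) = -169/45*(-64) = 10816/45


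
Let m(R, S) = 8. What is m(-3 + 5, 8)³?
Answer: 512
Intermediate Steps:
m(-3 + 5, 8)³ = 8³ = 512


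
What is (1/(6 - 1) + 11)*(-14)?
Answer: -784/5 ≈ -156.80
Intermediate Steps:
(1/(6 - 1) + 11)*(-14) = (1/5 + 11)*(-14) = (56/5)*(-14) = -784/5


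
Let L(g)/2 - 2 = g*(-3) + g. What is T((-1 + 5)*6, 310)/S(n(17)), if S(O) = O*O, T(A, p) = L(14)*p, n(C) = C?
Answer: -16120/289 ≈ -55.779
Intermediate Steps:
L(g) = 4 - 4*g (L(g) = 4 + 2*(g*(-3) + g) = 4 + 2*(-3*g + g) = 4 + 2*(-2*g) = 4 - 4*g)
T(A, p) = -52*p (T(A, p) = (4 - 4*14)*p = (4 - 56)*p = -52*p)
S(O) = O²
T((-1 + 5)*6, 310)/S(n(17)) = (-52*310)/(17²) = -16120/289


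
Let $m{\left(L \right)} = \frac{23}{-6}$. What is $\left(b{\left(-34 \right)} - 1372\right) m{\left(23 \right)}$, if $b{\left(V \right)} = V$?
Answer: $\frac{16169}{3} \approx 5389.7$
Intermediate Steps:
$m{\left(L \right)} = - \frac{23}{6}$ ($m{\left(L \right)} = 23 \left(- \frac{1}{6}\right) = - \frac{23}{6}$)
$\left(b{\left(-34 \right)} - 1372\right) m{\left(23 \right)} = \left(-34 - 1372\right) \left(- \frac{23}{6}\right) = \left(-1406\right) \left(- \frac{23}{6}\right) = \frac{16169}{3}$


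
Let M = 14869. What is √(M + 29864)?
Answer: √44733 ≈ 211.50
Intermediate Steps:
√(M + 29864) = √(14869 + 29864) = √44733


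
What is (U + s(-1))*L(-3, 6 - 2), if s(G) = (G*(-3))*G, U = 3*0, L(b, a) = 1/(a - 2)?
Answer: -3/2 ≈ -1.5000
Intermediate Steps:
L(b, a) = 1/(-2 + a)
U = 0
s(G) = -3*G² (s(G) = (-3*G)*G = -3*G²)
(U + s(-1))*L(-3, 6 - 2) = (0 - 3*(-1)²)/(-2 + (6 - 2)) = (0 - 3*1)/(-2 + 4) = (0 - 3)/2 = -3*½ = -3/2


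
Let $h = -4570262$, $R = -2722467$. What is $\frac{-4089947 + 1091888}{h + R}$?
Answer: $\frac{2998059}{7292729} \approx 0.4111$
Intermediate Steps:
$\frac{-4089947 + 1091888}{h + R} = \frac{-4089947 + 1091888}{-4570262 - 2722467} = - \frac{2998059}{-7292729} = \left(-2998059\right) \left(- \frac{1}{7292729}\right) = \frac{2998059}{7292729}$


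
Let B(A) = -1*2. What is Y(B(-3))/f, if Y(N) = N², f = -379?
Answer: -4/379 ≈ -0.010554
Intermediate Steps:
B(A) = -2
Y(B(-3))/f = (-2)²/(-379) = 4*(-1/379) = -4/379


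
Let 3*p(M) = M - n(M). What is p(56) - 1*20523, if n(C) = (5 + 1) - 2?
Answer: -61517/3 ≈ -20506.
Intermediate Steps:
n(C) = 4 (n(C) = 6 - 2 = 4)
p(M) = -4/3 + M/3 (p(M) = (M - 1*4)/3 = (M - 4)/3 = (-4 + M)/3 = -4/3 + M/3)
p(56) - 1*20523 = (-4/3 + (⅓)*56) - 1*20523 = (-4/3 + 56/3) - 20523 = 52/3 - 20523 = -61517/3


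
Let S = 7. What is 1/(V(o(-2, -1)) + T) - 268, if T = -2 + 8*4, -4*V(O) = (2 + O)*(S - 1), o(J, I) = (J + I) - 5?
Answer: -10451/39 ≈ -267.97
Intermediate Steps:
o(J, I) = -5 + I + J (o(J, I) = (I + J) - 5 = -5 + I + J)
V(O) = -3 - 3*O/2 (V(O) = -(2 + O)*(7 - 1)/4 = -(2 + O)*6/4 = -(12 + 6*O)/4 = -3 - 3*O/2)
T = 30 (T = -2 + 32 = 30)
1/(V(o(-2, -1)) + T) - 268 = 1/((-3 - 3*(-5 - 1 - 2)/2) + 30) - 268 = 1/((-3 - 3/2*(-8)) + 30) - 268 = 1/((-3 + 12) + 30) - 268 = 1/(9 + 30) - 268 = 1/39 - 268 = -10451/39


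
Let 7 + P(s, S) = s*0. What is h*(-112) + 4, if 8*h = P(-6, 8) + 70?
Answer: -878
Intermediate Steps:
P(s, S) = -7 (P(s, S) = -7 + s*0 = -7 + 0 = -7)
h = 63/8 (h = (-7 + 70)/8 = (1/8)*63 = 63/8 ≈ 7.8750)
h*(-112) + 4 = (63/8)*(-112) + 4 = -882 + 4 = -878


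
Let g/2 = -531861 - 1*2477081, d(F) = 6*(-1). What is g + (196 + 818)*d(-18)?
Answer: -6023968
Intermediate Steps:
d(F) = -6
g = -6017884 (g = 2*(-531861 - 1*2477081) = 2*(-531861 - 2477081) = 2*(-3008942) = -6017884)
g + (196 + 818)*d(-18) = -6017884 + (196 + 818)*(-6) = -6017884 + 1014*(-6) = -6017884 - 6084 = -6023968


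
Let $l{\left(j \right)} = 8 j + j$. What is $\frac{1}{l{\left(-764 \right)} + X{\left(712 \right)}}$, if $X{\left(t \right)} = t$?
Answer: $- \frac{1}{6164} \approx -0.00016223$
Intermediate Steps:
$l{\left(j \right)} = 9 j$
$\frac{1}{l{\left(-764 \right)} + X{\left(712 \right)}} = \frac{1}{9 \left(-764\right) + 712} = \frac{1}{-6876 + 712} = \frac{1}{-6164} = - \frac{1}{6164}$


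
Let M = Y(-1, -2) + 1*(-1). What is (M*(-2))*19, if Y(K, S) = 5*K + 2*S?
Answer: 380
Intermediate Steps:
Y(K, S) = 2*S + 5*K
M = -10 (M = (2*(-2) + 5*(-1)) + 1*(-1) = (-4 - 5) - 1 = -9 - 1 = -10)
(M*(-2))*19 = -10*(-2)*19 = 20*19 = 380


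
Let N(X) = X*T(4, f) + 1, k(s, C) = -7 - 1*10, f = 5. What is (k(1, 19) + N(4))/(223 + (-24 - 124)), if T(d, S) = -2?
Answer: -8/25 ≈ -0.32000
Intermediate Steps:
k(s, C) = -17 (k(s, C) = -7 - 10 = -17)
N(X) = 1 - 2*X (N(X) = X*(-2) + 1 = -2*X + 1 = 1 - 2*X)
(k(1, 19) + N(4))/(223 + (-24 - 124)) = (-17 + (1 - 2*4))/(223 + (-24 - 124)) = (-17 + (1 - 8))/(223 - 148) = (-17 - 7)/75 = -24*1/75 = -8/25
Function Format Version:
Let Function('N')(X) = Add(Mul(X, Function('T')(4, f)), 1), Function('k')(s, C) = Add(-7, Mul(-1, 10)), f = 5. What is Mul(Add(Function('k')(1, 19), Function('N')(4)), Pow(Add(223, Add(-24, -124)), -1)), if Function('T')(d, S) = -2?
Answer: Rational(-8, 25) ≈ -0.32000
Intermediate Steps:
Function('k')(s, C) = -17 (Function('k')(s, C) = Add(-7, -10) = -17)
Function('N')(X) = Add(1, Mul(-2, X)) (Function('N')(X) = Add(Mul(X, -2), 1) = Add(Mul(-2, X), 1) = Add(1, Mul(-2, X)))
Mul(Add(Function('k')(1, 19), Function('N')(4)), Pow(Add(223, Add(-24, -124)), -1)) = Mul(Add(-17, Add(1, Mul(-2, 4))), Pow(Add(223, Add(-24, -124)), -1)) = Mul(Add(-17, Add(1, -8)), Pow(Add(223, -148), -1)) = Mul(Add(-17, -7), Pow(75, -1)) = Mul(-24, Rational(1, 75)) = Rational(-8, 25)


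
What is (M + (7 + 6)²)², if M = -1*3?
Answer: 27556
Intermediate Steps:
M = -3
(M + (7 + 6)²)² = (-3 + (7 + 6)²)² = (-3 + 13²)² = (-3 + 169)² = 166² = 27556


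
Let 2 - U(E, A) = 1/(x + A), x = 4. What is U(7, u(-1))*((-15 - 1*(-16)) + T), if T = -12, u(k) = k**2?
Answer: -99/5 ≈ -19.800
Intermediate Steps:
U(E, A) = 2 - 1/(4 + A)
U(7, u(-1))*((-15 - 1*(-16)) + T) = ((7 + 2*(-1)**2)/(4 + (-1)**2))*((-15 - 1*(-16)) - 12) = ((7 + 2*1)/(4 + 1))*((-15 + 16) - 12) = ((7 + 2)/5)*(1 - 12) = ((1/5)*9)*(-11) = (9/5)*(-11) = -99/5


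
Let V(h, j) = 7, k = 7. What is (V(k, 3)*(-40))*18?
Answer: -5040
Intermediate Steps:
(V(k, 3)*(-40))*18 = (7*(-40))*18 = -280*18 = -5040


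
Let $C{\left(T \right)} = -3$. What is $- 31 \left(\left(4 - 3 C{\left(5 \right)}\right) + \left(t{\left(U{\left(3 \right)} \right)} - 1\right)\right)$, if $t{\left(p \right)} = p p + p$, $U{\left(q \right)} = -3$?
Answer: $-558$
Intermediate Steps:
$t{\left(p \right)} = p + p^{2}$ ($t{\left(p \right)} = p^{2} + p = p + p^{2}$)
$- 31 \left(\left(4 - 3 C{\left(5 \right)}\right) + \left(t{\left(U{\left(3 \right)} \right)} - 1\right)\right) = - 31 \left(\left(4 - -9\right) - \left(1 + 3 \left(1 - 3\right)\right)\right) = - 31 \left(\left(4 + 9\right) - -5\right) = - 31 \left(13 + \left(6 - 1\right)\right) = - 31 \left(13 + 5\right) = \left(-31\right) 18 = -558$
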